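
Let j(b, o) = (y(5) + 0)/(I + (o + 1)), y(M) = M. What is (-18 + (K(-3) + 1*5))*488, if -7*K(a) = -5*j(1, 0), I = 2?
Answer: -121024/21 ≈ -5763.0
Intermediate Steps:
j(b, o) = 5/(3 + o) (j(b, o) = (5 + 0)/(2 + (o + 1)) = 5/(2 + (1 + o)) = 5/(3 + o))
K(a) = 25/21 (K(a) = -(-5)*5/(3 + 0)/7 = -(-5)*5/3/7 = -(-5)*5*(1/3)/7 = -(-5)*5/(7*3) = -1/7*(-25/3) = 25/21)
(-18 + (K(-3) + 1*5))*488 = (-18 + (25/21 + 1*5))*488 = (-18 + (25/21 + 5))*488 = (-18 + 130/21)*488 = -248/21*488 = -121024/21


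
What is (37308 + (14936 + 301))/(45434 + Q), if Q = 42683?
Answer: 52545/88117 ≈ 0.59631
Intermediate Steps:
(37308 + (14936 + 301))/(45434 + Q) = (37308 + (14936 + 301))/(45434 + 42683) = (37308 + 15237)/88117 = 52545*(1/88117) = 52545/88117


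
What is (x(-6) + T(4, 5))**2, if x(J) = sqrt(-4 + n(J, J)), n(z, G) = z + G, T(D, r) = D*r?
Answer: 384 + 160*I ≈ 384.0 + 160.0*I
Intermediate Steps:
n(z, G) = G + z
x(J) = sqrt(-4 + 2*J) (x(J) = sqrt(-4 + (J + J)) = sqrt(-4 + 2*J))
(x(-6) + T(4, 5))**2 = (sqrt(-4 + 2*(-6)) + 4*5)**2 = (sqrt(-4 - 12) + 20)**2 = (sqrt(-16) + 20)**2 = (4*I + 20)**2 = (20 + 4*I)**2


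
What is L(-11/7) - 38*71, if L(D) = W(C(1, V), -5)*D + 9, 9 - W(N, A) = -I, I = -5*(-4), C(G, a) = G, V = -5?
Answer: -19142/7 ≈ -2734.6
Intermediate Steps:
I = 20
W(N, A) = 29 (W(N, A) = 9 - (-1)*20 = 9 - 1*(-20) = 9 + 20 = 29)
L(D) = 9 + 29*D (L(D) = 29*D + 9 = 9 + 29*D)
L(-11/7) - 38*71 = (9 + 29*(-11/7)) - 38*71 = (9 + 29*(-11*1/7)) - 2698 = (9 + 29*(-11/7)) - 2698 = (9 - 319/7) - 2698 = -256/7 - 2698 = -19142/7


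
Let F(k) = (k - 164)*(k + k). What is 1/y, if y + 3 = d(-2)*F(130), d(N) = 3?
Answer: -1/26523 ≈ -3.7703e-5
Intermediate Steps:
F(k) = 2*k*(-164 + k) (F(k) = (-164 + k)*(2*k) = 2*k*(-164 + k))
y = -26523 (y = -3 + 3*(2*130*(-164 + 130)) = -3 + 3*(2*130*(-34)) = -3 + 3*(-8840) = -3 - 26520 = -26523)
1/y = 1/(-26523) = -1/26523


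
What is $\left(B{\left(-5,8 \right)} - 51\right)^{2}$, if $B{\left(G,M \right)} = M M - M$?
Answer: $25$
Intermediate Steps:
$B{\left(G,M \right)} = M^{2} - M$
$\left(B{\left(-5,8 \right)} - 51\right)^{2} = \left(8 \left(-1 + 8\right) - 51\right)^{2} = \left(8 \cdot 7 - 51\right)^{2} = \left(56 - 51\right)^{2} = 5^{2} = 25$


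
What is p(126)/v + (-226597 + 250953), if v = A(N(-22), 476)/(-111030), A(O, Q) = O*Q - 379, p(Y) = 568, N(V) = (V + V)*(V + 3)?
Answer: 3206611084/132519 ≈ 24197.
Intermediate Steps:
N(V) = 2*V*(3 + V) (N(V) = (2*V)*(3 + V) = 2*V*(3 + V))
A(O, Q) = -379 + O*Q
v = -132519/37010 (v = (-379 + (2*(-22)*(3 - 22))*476)/(-111030) = (-379 + (2*(-22)*(-19))*476)*(-1/111030) = (-379 + 836*476)*(-1/111030) = (-379 + 397936)*(-1/111030) = 397557*(-1/111030) = -132519/37010 ≈ -3.5806)
p(126)/v + (-226597 + 250953) = 568/(-132519/37010) + (-226597 + 250953) = 568*(-37010/132519) + 24356 = -21021680/132519 + 24356 = 3206611084/132519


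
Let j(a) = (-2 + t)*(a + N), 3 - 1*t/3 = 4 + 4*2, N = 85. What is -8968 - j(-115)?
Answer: -9838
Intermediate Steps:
t = -27 (t = 9 - 3*(4 + 4*2) = 9 - 3*(4 + 8) = 9 - 3*12 = 9 - 36 = -27)
j(a) = -2465 - 29*a (j(a) = (-2 - 27)*(a + 85) = -29*(85 + a) = -2465 - 29*a)
-8968 - j(-115) = -8968 - (-2465 - 29*(-115)) = -8968 - (-2465 + 3335) = -8968 - 1*870 = -8968 - 870 = -9838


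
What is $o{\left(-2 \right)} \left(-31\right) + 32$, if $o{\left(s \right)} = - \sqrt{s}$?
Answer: $32 + 31 i \sqrt{2} \approx 32.0 + 43.841 i$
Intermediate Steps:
$o{\left(-2 \right)} \left(-31\right) + 32 = - \sqrt{-2} \left(-31\right) + 32 = - i \sqrt{2} \left(-31\right) + 32 = 31 i \sqrt{2} + 32 = 32 + 31 i \sqrt{2}$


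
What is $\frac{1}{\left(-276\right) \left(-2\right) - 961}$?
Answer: $- \frac{1}{409} \approx -0.002445$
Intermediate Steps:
$\frac{1}{\left(-276\right) \left(-2\right) - 961} = \frac{1}{552 - 961} = \frac{1}{-409} = - \frac{1}{409}$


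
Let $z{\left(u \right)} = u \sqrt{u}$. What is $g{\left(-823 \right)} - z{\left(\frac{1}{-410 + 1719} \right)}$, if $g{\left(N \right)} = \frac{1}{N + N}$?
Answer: $- \frac{1}{1646} - \frac{\sqrt{1309}}{1713481} \approx -0.00062865$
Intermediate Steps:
$g{\left(N \right)} = \frac{1}{2 N}$
$z{\left(u \right)} = u^{\frac{3}{2}}$
$g{\left(-823 \right)} - z{\left(\frac{1}{-410 + 1719} \right)} = \frac{1}{2 \left(-823\right)} - \left(\frac{1}{-410 + 1719}\right)^{\frac{3}{2}} = \frac{1}{2} \left(- \frac{1}{823}\right) - \left(\frac{1}{1309}\right)^{\frac{3}{2}} = - \frac{1}{1646} - \left(\frac{1}{1309}\right)^{\frac{3}{2}} = - \frac{1}{1646} - \frac{\sqrt{1309}}{1713481}$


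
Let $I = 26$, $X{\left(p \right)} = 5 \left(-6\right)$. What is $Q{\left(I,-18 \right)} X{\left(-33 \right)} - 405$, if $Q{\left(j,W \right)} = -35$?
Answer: $645$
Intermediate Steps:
$X{\left(p \right)} = -30$
$Q{\left(I,-18 \right)} X{\left(-33 \right)} - 405 = \left(-35\right) \left(-30\right) - 405 = 1050 - 405 = 645$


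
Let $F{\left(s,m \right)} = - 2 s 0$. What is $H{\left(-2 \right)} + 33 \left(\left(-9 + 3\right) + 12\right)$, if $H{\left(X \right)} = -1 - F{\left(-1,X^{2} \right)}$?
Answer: $197$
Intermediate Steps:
$F{\left(s,m \right)} = 0$
$H{\left(X \right)} = -1$ ($H{\left(X \right)} = -1 - 0 = -1 + 0 = -1$)
$H{\left(-2 \right)} + 33 \left(\left(-9 + 3\right) + 12\right) = -1 + 33 \left(\left(-9 + 3\right) + 12\right) = -1 + 33 \left(-6 + 12\right) = -1 + 33 \cdot 6 = -1 + 198 = 197$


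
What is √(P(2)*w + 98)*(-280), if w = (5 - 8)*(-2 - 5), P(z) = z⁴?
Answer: -280*√434 ≈ -5833.1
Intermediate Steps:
w = 21 (w = -3*(-7) = 21)
√(P(2)*w + 98)*(-280) = √(2⁴*21 + 98)*(-280) = √(16*21 + 98)*(-280) = √(336 + 98)*(-280) = √434*(-280) = -280*√434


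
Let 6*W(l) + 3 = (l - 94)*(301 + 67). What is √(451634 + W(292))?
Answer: √1855110/2 ≈ 681.01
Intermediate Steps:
W(l) = -34595/6 + 184*l/3 (W(l) = -½ + ((l - 94)*(301 + 67))/6 = -½ + ((-94 + l)*368)/6 = -½ + (-34592 + 368*l)/6 = -½ + (-17296/3 + 184*l/3) = -34595/6 + 184*l/3)
√(451634 + W(292)) = √(451634 + (-34595/6 + (184/3)*292)) = √(451634 + (-34595/6 + 53728/3)) = √(451634 + 24287/2) = √(927555/2) = √1855110/2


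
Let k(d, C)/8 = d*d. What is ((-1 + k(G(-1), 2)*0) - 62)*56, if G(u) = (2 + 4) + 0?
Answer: -3528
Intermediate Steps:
G(u) = 6 (G(u) = 6 + 0 = 6)
k(d, C) = 8*d² (k(d, C) = 8*(d*d) = 8*d²)
((-1 + k(G(-1), 2)*0) - 62)*56 = ((-1 + (8*6²)*0) - 62)*56 = ((-1 + (8*36)*0) - 62)*56 = ((-1 + 288*0) - 62)*56 = ((-1 + 0) - 62)*56 = (-1 - 62)*56 = -63*56 = -3528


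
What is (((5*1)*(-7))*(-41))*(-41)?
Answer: -58835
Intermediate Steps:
(((5*1)*(-7))*(-41))*(-41) = ((5*(-7))*(-41))*(-41) = -35*(-41)*(-41) = 1435*(-41) = -58835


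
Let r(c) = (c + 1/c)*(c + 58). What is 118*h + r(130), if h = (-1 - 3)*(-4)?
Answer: 1711414/65 ≈ 26329.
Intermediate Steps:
h = 16 (h = -4*(-4) = 16)
r(c) = (58 + c)*(c + 1/c) (r(c) = (c + 1/c)*(58 + c) = (58 + c)*(c + 1/c))
118*h + r(130) = 118*16 + (1 + 130² + 58*130 + 58/130) = 1888 + (1 + 16900 + 7540 + 58*(1/130)) = 1888 + (1 + 16900 + 7540 + 29/65) = 1888 + 1588694/65 = 1711414/65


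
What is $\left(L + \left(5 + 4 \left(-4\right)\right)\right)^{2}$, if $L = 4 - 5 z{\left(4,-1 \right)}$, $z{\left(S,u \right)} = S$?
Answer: $729$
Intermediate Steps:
$L = -16$ ($L = 4 - 20 = -16$)
$\left(L + \left(5 + 4 \left(-4\right)\right)\right)^{2} = \left(-16 + \left(5 + 4 \left(-4\right)\right)\right)^{2} = \left(-16 + \left(5 - 16\right)\right)^{2} = \left(-16 - 11\right)^{2} = \left(-27\right)^{2} = 729$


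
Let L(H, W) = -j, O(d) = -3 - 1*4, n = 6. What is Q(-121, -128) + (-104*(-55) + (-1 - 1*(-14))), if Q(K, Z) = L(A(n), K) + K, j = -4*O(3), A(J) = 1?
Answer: 5584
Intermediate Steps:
O(d) = -7 (O(d) = -3 - 4 = -7)
j = 28 (j = -4*(-7) = 28)
L(H, W) = -28 (L(H, W) = -1*28 = -28)
Q(K, Z) = -28 + K
Q(-121, -128) + (-104*(-55) + (-1 - 1*(-14))) = (-28 - 121) + (-104*(-55) + (-1 - 1*(-14))) = -149 + (5720 + (-1 + 14)) = -149 + (5720 + 13) = -149 + 5733 = 5584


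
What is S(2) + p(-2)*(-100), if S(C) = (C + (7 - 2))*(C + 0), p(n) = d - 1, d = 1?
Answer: 14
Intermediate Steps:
p(n) = 0 (p(n) = 1 - 1 = 0)
S(C) = C*(5 + C) (S(C) = (C + 5)*C = (5 + C)*C = C*(5 + C))
S(2) + p(-2)*(-100) = 2*(5 + 2) + 0*(-100) = 2*7 + 0 = 14 + 0 = 14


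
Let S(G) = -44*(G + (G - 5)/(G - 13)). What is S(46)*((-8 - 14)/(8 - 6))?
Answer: 68596/3 ≈ 22865.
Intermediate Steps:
S(G) = -44*G - 44*(-5 + G)/(-13 + G) (S(G) = -44*(G + (-5 + G)/(-13 + G)) = -44*G - 44*(-5 + G)/(-13 + G))
S(46)*((-8 - 14)/(8 - 6)) = (44*(5 - 1*46² + 12*46)/(-13 + 46))*((-8 - 14)/(8 - 6)) = (44*(5 - 1*2116 + 552)/33)*(-22/2) = (44*(1/33)*(5 - 2116 + 552))*(-22*½) = (44*(1/33)*(-1559))*(-11) = -6236/3*(-11) = 68596/3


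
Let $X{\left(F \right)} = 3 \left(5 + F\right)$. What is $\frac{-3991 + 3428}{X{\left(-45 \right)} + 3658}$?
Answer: $- \frac{563}{3538} \approx -0.15913$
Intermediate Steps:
$X{\left(F \right)} = 15 + 3 F$
$\frac{-3991 + 3428}{X{\left(-45 \right)} + 3658} = \frac{-3991 + 3428}{\left(15 + 3 \left(-45\right)\right) + 3658} = - \frac{563}{\left(15 - 135\right) + 3658} = - \frac{563}{-120 + 3658} = - \frac{563}{3538}$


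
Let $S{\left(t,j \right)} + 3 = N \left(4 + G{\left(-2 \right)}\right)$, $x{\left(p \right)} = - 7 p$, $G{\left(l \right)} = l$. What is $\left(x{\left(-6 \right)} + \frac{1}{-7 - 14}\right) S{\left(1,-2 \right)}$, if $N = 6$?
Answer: $\frac{2643}{7} \approx 377.57$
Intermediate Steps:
$S{\left(t,j \right)} = 9$ ($S{\left(t,j \right)} = -3 + 6 \left(4 - 2\right) = -3 + 6 \cdot 2 = -3 + 12 = 9$)
$\left(x{\left(-6 \right)} + \frac{1}{-7 - 14}\right) S{\left(1,-2 \right)} = \left(\left(-7\right) \left(-6\right) + \frac{1}{-7 - 14}\right) 9 = \left(42 + \frac{1}{-21}\right) 9 = \left(42 - \frac{1}{21}\right) 9 = \frac{881}{21} \cdot 9 = \frac{2643}{7}$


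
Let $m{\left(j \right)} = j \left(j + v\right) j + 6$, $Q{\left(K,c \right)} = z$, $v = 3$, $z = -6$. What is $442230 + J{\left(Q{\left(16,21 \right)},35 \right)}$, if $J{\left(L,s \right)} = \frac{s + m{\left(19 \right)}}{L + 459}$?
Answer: $\frac{66779391}{151} \approx 4.4225 \cdot 10^{5}$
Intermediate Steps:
$Q{\left(K,c \right)} = -6$
$m{\left(j \right)} = 6 + j^{2} \left(3 + j\right)$ ($m{\left(j \right)} = j \left(j + 3\right) j + 6 = j \left(3 + j\right) j + 6 = j^{2} \left(3 + j\right) + 6 = 6 + j^{2} \left(3 + j\right)$)
$J{\left(L,s \right)} = \frac{7948 + s}{459 + L}$ ($J{\left(L,s \right)} = \frac{s + \left(6 + 19^{3} + 3 \cdot 19^{2}\right)}{L + 459} = \frac{s + \left(6 + 6859 + 3 \cdot 361\right)}{459 + L} = \frac{s + \left(6 + 6859 + 1083\right)}{459 + L} = \frac{s + 7948}{459 + L} = \frac{7948 + s}{459 + L}$)
$442230 + J{\left(Q{\left(16,21 \right)},35 \right)} = 442230 + \frac{7948 + 35}{459 - 6} = 442230 + \frac{1}{453} \cdot 7983 = 442230 + \frac{2661}{151} = \frac{66779391}{151}$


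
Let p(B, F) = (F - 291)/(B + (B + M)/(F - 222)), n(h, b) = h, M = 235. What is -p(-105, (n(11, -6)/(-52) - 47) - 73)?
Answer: -76102097/19502444 ≈ -3.9022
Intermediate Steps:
p(B, F) = (-291 + F)/(B + (235 + B)/(-222 + F)) (p(B, F) = (F - 291)/(B + (B + 235)/(F - 222)) = (-291 + F)/(B + (235 + B)/(-222 + F)))
-p(-105, (n(11, -6)/(-52) - 47) - 73) = -(64602 + ((11/(-52) - 47) - 73)² - 513*((11/(-52) - 47) - 73))/(235 - 221*(-105) - 105*((11/(-52) - 47) - 73)) = -(64602 + ((11*(-1/52) - 47) - 73)² - 513*((11*(-1/52) - 47) - 73))/(235 + 23205 - 105*((11*(-1/52) - 47) - 73)) = -(64602 + ((-11/52 - 47) - 73)² - 513*((-11/52 - 47) - 73))/(235 + 23205 - 105*((-11/52 - 47) - 73)) = -(64602 + (-2455/52 - 73)² - 513*(-2455/52 - 73))/(235 + 23205 - 105*(-2455/52 - 73)) = -(64602 + (-6251/52)² - 513*(-6251/52))/(235 + 23205 - 105*(-6251/52)) = -(64602 + 39075001/2704 + 3206763/52)/(235 + 23205 + 656355/52) = -380510485/(1875235/52*2704) = -52*380510485/(1875235*2704) = -1*76102097/19502444 = -76102097/19502444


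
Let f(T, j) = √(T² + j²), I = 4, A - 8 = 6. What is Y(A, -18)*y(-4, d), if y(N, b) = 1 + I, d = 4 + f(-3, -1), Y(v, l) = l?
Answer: -90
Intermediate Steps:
A = 14 (A = 8 + 6 = 14)
d = 4 + √10 (d = 4 + √((-3)² + (-1)²) = 4 + √(9 + 1) = 4 + √10 ≈ 7.1623)
y(N, b) = 5 (y(N, b) = 1 + 4 = 5)
Y(A, -18)*y(-4, d) = -18*5 = -90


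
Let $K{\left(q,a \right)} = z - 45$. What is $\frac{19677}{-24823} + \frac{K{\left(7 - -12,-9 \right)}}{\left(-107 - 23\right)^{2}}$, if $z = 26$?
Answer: $- \frac{333012937}{419508700} \approx -0.79382$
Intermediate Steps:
$K{\left(q,a \right)} = -19$ ($K{\left(q,a \right)} = 26 - 45 = -19$)
$\frac{19677}{-24823} + \frac{K{\left(7 - -12,-9 \right)}}{\left(-107 - 23\right)^{2}} = \frac{19677}{-24823} - \frac{19}{\left(-107 - 23\right)^{2}} = 19677 \left(- \frac{1}{24823}\right) - \frac{19}{\left(-130\right)^{2}} = - \frac{19677}{24823} - \frac{19}{16900} = - \frac{333012937}{419508700}$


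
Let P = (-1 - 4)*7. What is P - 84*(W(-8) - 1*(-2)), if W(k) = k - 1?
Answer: 553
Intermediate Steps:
W(k) = -1 + k
P = -35 (P = -5*7 = -35)
P - 84*(W(-8) - 1*(-2)) = -35 - 84*((-1 - 8) - 1*(-2)) = -35 - 84*(-9 + 2) = -35 - 84*(-7) = -35 + 588 = 553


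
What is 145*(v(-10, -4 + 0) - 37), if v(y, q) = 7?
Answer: -4350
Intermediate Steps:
145*(v(-10, -4 + 0) - 37) = 145*(7 - 37) = 145*(-30) = -4350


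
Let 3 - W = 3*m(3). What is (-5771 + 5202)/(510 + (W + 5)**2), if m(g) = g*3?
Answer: -569/871 ≈ -0.65327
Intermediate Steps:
m(g) = 3*g
W = -24 (W = 3 - 3*3*3 = 3 - 3*9 = 3 - 1*27 = 3 - 27 = -24)
(-5771 + 5202)/(510 + (W + 5)**2) = (-5771 + 5202)/(510 + (-24 + 5)**2) = -569/(510 + (-19)**2) = -569/(510 + 361) = -569/871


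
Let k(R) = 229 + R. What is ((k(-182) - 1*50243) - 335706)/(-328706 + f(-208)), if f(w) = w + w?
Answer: 192951/164561 ≈ 1.1725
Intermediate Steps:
f(w) = 2*w
((k(-182) - 1*50243) - 335706)/(-328706 + f(-208)) = (((229 - 182) - 1*50243) - 335706)/(-328706 + 2*(-208)) = ((47 - 50243) - 335706)/(-328706 - 416) = (-50196 - 335706)/(-329122) = -385902*(-1/329122) = 192951/164561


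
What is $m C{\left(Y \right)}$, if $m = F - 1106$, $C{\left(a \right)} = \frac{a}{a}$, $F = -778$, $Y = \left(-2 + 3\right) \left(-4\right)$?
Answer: $-1884$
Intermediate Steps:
$Y = -4$ ($Y = 1 \left(-4\right) = -4$)
$C{\left(a \right)} = 1$
$m = -1884$ ($m = -778 - 1106 = -1884$)
$m C{\left(Y \right)} = \left(-1884\right) 1 = -1884$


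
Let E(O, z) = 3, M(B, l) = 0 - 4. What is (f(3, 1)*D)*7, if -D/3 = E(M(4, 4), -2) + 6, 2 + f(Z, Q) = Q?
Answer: 189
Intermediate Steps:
M(B, l) = -4
f(Z, Q) = -2 + Q
D = -27 (D = -3*(3 + 6) = -3*9 = -27)
(f(3, 1)*D)*7 = ((-2 + 1)*(-27))*7 = -1*(-27)*7 = 27*7 = 189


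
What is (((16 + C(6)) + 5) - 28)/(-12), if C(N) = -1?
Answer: ⅔ ≈ 0.66667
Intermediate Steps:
(((16 + C(6)) + 5) - 28)/(-12) = (((16 - 1) + 5) - 28)/(-12) = -((15 + 5) - 28)/12 = -(20 - 28)/12 = -1/12*(-8) = ⅔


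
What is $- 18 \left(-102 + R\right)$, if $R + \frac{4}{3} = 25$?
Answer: $1410$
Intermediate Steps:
$R = \frac{71}{3}$ ($R = - \frac{4}{3} + 25 = \frac{71}{3} \approx 23.667$)
$- 18 \left(-102 + R\right) = - 18 \left(-102 + \frac{71}{3}\right) = \left(-18\right) \left(- \frac{235}{3}\right) = 1410$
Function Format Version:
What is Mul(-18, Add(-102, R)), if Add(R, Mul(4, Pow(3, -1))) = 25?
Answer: 1410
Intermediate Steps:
R = Rational(71, 3) (R = Add(Rational(-4, 3), 25) = Rational(71, 3) ≈ 23.667)
Mul(-18, Add(-102, R)) = Mul(-18, Add(-102, Rational(71, 3))) = Mul(-18, Rational(-235, 3)) = 1410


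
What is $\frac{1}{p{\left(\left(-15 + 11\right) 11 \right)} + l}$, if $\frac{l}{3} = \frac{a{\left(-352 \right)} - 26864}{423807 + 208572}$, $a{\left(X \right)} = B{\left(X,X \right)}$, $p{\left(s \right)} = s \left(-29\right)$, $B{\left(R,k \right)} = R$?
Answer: $\frac{210793}{268944652} \approx 0.00078378$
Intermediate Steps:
$p{\left(s \right)} = - 29 s$
$a{\left(X \right)} = X$
$l = - \frac{27216}{210793}$ ($l = 3 \frac{-352 - 26864}{423807 + 208572} = 3 \left(- \frac{27216}{632379}\right) = 3 \left(\left(-27216\right) \frac{1}{632379}\right) = 3 \left(- \frac{9072}{210793}\right) = - \frac{27216}{210793} \approx -0.12911$)
$\frac{1}{p{\left(\left(-15 + 11\right) 11 \right)} + l} = \frac{1}{- 29 \left(-15 + 11\right) 11 - \frac{27216}{210793}} = \frac{1}{- 29 \left(\left(-4\right) 11\right) - \frac{27216}{210793}} = \frac{1}{\left(-29\right) \left(-44\right) - \frac{27216}{210793}} = \frac{1}{1276 - \frac{27216}{210793}} = \frac{1}{\frac{268944652}{210793}} = \frac{210793}{268944652}$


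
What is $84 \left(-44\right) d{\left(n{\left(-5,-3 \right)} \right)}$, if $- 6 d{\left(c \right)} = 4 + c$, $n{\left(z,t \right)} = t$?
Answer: $616$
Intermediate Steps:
$d{\left(c \right)} = - \frac{2}{3} - \frac{c}{6}$ ($d{\left(c \right)} = - \frac{4 + c}{6} = - \frac{2}{3} - \frac{c}{6}$)
$84 \left(-44\right) d{\left(n{\left(-5,-3 \right)} \right)} = 84 \left(-44\right) \left(- \frac{2}{3} - - \frac{1}{2}\right) = - 3696 \left(- \frac{2}{3} + \frac{1}{2}\right) = \left(-3696\right) \left(- \frac{1}{6}\right) = 616$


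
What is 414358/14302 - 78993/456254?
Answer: 93961368523/3262672354 ≈ 28.799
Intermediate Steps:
414358/14302 - 78993/456254 = 414358*(1/14302) - 78993*1/456254 = 207179/7151 - 78993/456254 = 93961368523/3262672354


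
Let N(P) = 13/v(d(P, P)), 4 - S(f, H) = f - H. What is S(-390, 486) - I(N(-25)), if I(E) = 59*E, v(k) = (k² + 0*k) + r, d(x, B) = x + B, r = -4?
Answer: 168901/192 ≈ 879.69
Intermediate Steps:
S(f, H) = 4 + H - f (S(f, H) = 4 - (f - H) = 4 + (H - f) = 4 + H - f)
d(x, B) = B + x
v(k) = -4 + k² (v(k) = (k² + 0*k) - 4 = (k² + 0) - 4 = k² - 4 = -4 + k²)
N(P) = 13/(-4 + 4*P²) (N(P) = 13/(-4 + (P + P)²) = 13/(-4 + (2*P)²) = 13/(-4 + 4*P²))
S(-390, 486) - I(N(-25)) = (4 + 486 - 1*(-390)) - 59*13/(4*(-1 + (-25)²)) = (4 + 486 + 390) - 59*13/(4*(-1 + 625)) = 880 - 59*(13/4)/624 = 880 - 59*(13/4)*(1/624) = 880 - 59/192 = 168901/192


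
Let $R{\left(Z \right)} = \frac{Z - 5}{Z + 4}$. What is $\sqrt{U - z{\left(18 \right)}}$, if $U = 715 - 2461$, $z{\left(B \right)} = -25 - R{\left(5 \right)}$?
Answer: $i \sqrt{1721} \approx 41.485 i$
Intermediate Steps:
$R{\left(Z \right)} = \frac{-5 + Z}{4 + Z}$
$z{\left(B \right)} = -25$ ($z{\left(B \right)} = -25 - \frac{-5 + 5}{4 + 5} = -25 - \frac{1}{9} \cdot 0 = -25 - 0 = -25 + 0 = -25$)
$U = -1746$ ($U = 715 - 2461 = -1746$)
$\sqrt{U - z{\left(18 \right)}} = \sqrt{-1746 - -25} = \sqrt{-1746 + 25} = \sqrt{-1721} = i \sqrt{1721}$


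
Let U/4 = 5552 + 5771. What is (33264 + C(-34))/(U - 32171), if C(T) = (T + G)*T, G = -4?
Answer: 34556/13121 ≈ 2.6336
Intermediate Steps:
U = 45292 (U = 4*(5552 + 5771) = 4*11323 = 45292)
C(T) = T*(-4 + T) (C(T) = (T - 4)*T = (-4 + T)*T = T*(-4 + T))
(33264 + C(-34))/(U - 32171) = (33264 - 34*(-4 - 34))/(45292 - 32171) = (33264 - 34*(-38))/13121 = (33264 + 1292)*(1/13121) = 34556*(1/13121) = 34556/13121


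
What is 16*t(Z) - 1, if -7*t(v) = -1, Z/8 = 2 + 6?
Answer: 9/7 ≈ 1.2857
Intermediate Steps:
Z = 64 (Z = 8*(2 + 6) = 8*8 = 64)
t(v) = ⅐ (t(v) = -⅐*(-1) = ⅐)
16*t(Z) - 1 = 16*(⅐) - 1 = 16/7 - 1 = 9/7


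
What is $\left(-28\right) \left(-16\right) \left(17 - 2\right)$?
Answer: $6720$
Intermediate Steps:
$\left(-28\right) \left(-16\right) \left(17 - 2\right) = 448 \left(17 - 2\right) = 448 \cdot 15 = 6720$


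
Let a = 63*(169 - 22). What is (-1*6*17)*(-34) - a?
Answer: -5793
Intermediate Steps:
a = 9261 (a = 63*147 = 9261)
(-1*6*17)*(-34) - a = (-1*6*17)*(-34) - 1*9261 = -6*17*(-34) - 9261 = -102*(-34) - 9261 = 3468 - 9261 = -5793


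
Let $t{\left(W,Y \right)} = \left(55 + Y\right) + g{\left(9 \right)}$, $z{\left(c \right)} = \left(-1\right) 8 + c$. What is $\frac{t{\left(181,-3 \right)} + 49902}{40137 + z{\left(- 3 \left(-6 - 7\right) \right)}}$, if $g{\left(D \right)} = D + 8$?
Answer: $\frac{49971}{40168} \approx 1.244$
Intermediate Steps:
$g{\left(D \right)} = 8 + D$
$z{\left(c \right)} = -8 + c$
$t{\left(W,Y \right)} = 72 + Y$ ($t{\left(W,Y \right)} = \left(55 + Y\right) + \left(8 + 9\right) = \left(55 + Y\right) + 17 = 72 + Y$)
$\frac{t{\left(181,-3 \right)} + 49902}{40137 + z{\left(- 3 \left(-6 - 7\right) \right)}} = \frac{\left(72 - 3\right) + 49902}{40137 - \left(8 + 3 \left(-6 - 7\right)\right)} = \frac{69 + 49902}{40137 - -31} = \frac{49971}{40137 + \left(-8 + 39\right)} = \frac{49971}{40137 + 31} = \frac{49971}{40168}$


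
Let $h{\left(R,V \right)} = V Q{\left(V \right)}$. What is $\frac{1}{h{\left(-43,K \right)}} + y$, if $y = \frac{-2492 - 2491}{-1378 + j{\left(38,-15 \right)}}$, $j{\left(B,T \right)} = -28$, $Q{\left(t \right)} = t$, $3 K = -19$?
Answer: $\frac{95343}{26714} \approx 3.569$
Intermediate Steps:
$K = - \frac{19}{3}$ ($K = \frac{1}{3} \left(-19\right) = - \frac{19}{3} \approx -6.3333$)
$h{\left(R,V \right)} = V^{2}$ ($h{\left(R,V \right)} = V V = V^{2}$)
$y = \frac{4983}{1406}$ ($y = \frac{-2492 - 2491}{-1378 - 28} = - \frac{4983}{-1406} = \left(-4983\right) \left(- \frac{1}{1406}\right) = \frac{4983}{1406} \approx 3.5441$)
$\frac{1}{h{\left(-43,K \right)}} + y = \frac{1}{\left(- \frac{19}{3}\right)^{2}} + \frac{4983}{1406} = \frac{1}{\frac{361}{9}} + \frac{4983}{1406} = \frac{9}{361} + \frac{4983}{1406} = \frac{95343}{26714}$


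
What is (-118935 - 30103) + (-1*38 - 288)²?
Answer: -42762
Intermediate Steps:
(-118935 - 30103) + (-1*38 - 288)² = -149038 + (-38 - 288)² = -149038 + (-326)² = -149038 + 106276 = -42762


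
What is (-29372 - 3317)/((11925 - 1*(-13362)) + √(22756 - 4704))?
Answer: -826606743/639414317 + 65378*√4513/639414317 ≈ -1.2859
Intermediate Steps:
(-29372 - 3317)/((11925 - 1*(-13362)) + √(22756 - 4704)) = -32689/((11925 + 13362) + √18052) = -32689/(25287 + 2*√4513)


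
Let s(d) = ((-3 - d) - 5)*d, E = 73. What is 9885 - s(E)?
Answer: 15798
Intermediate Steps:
s(d) = d*(-8 - d) (s(d) = (-8 - d)*d = d*(-8 - d))
9885 - s(E) = 9885 - (-1)*73*(8 + 73) = 9885 - (-1)*73*81 = 9885 - 1*(-5913) = 9885 + 5913 = 15798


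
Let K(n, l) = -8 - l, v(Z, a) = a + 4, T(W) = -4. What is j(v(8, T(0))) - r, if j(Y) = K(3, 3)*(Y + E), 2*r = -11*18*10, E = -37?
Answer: 1397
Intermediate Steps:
v(Z, a) = 4 + a
r = -990 (r = (-11*18*10)/2 = (-198*10)/2 = (½)*(-1980) = -990)
j(Y) = 407 - 11*Y (j(Y) = (-8 - 1*3)*(Y - 37) = (-8 - 3)*(-37 + Y) = -11*(-37 + Y) = 407 - 11*Y)
j(v(8, T(0))) - r = (407 - 11*(4 - 4)) - 1*(-990) = (407 - 11*0) + 990 = (407 + 0) + 990 = 407 + 990 = 1397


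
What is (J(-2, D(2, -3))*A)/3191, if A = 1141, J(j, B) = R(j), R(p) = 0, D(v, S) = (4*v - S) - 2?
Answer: 0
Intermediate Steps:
D(v, S) = -2 - S + 4*v (D(v, S) = (-S + 4*v) - 2 = -2 - S + 4*v)
J(j, B) = 0
(J(-2, D(2, -3))*A)/3191 = (0*1141)/3191 = 0*(1/3191) = 0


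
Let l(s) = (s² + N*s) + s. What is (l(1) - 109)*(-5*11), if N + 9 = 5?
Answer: 6105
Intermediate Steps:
N = -4 (N = -9 + 5 = -4)
l(s) = s² - 3*s (l(s) = (s² - 4*s) + s = s² - 3*s)
(l(1) - 109)*(-5*11) = (1*(-3 + 1) - 109)*(-5*11) = (1*(-2) - 109)*(-55) = (-2 - 109)*(-55) = -111*(-55) = 6105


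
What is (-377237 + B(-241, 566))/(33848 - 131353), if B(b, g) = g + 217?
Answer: 376454/97505 ≈ 3.8609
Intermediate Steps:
B(b, g) = 217 + g
(-377237 + B(-241, 566))/(33848 - 131353) = (-377237 + (217 + 566))/(33848 - 131353) = (-377237 + 783)/(-97505) = -376454*(-1/97505) = 376454/97505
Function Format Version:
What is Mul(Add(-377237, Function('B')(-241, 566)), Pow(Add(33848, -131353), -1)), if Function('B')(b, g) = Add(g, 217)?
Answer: Rational(376454, 97505) ≈ 3.8609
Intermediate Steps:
Function('B')(b, g) = Add(217, g)
Mul(Add(-377237, Function('B')(-241, 566)), Pow(Add(33848, -131353), -1)) = Mul(Add(-377237, Add(217, 566)), Pow(Add(33848, -131353), -1)) = Mul(Add(-377237, 783), Pow(-97505, -1)) = Mul(-376454, Rational(-1, 97505)) = Rational(376454, 97505)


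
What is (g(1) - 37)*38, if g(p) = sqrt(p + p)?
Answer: -1406 + 38*sqrt(2) ≈ -1352.3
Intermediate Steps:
g(p) = sqrt(2)*sqrt(p) (g(p) = sqrt(2*p) = sqrt(2)*sqrt(p))
(g(1) - 37)*38 = (sqrt(2)*sqrt(1) - 37)*38 = (sqrt(2)*1 - 37)*38 = (sqrt(2) - 37)*38 = (-37 + sqrt(2))*38 = -1406 + 38*sqrt(2)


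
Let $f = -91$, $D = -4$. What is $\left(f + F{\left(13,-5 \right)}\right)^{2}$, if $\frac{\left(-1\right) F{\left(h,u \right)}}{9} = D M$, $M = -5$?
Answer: $73441$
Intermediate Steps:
$F{\left(h,u \right)} = -180$ ($F{\left(h,u \right)} = - 9 \left(\left(-4\right) \left(-5\right)\right) = \left(-9\right) 20 = -180$)
$\left(f + F{\left(13,-5 \right)}\right)^{2} = \left(-91 - 180\right)^{2} = \left(-271\right)^{2} = 73441$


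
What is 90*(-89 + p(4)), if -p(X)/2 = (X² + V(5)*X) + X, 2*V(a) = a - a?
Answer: -11610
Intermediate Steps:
V(a) = 0 (V(a) = (a - a)/2 = (½)*0 = 0)
p(X) = -2*X - 2*X² (p(X) = -2*((X² + 0*X) + X) = -2*((X² + 0) + X) = -2*(X² + X) = -2*(X + X²) = -2*X - 2*X²)
90*(-89 + p(4)) = 90*(-89 - 2*4*(1 + 4)) = 90*(-89 - 2*4*5) = 90*(-89 - 40) = 90*(-129) = -11610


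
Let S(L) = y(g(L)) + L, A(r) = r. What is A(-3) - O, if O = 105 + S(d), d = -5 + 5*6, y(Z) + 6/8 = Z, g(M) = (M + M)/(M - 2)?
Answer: -12367/92 ≈ -134.42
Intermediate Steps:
g(M) = 2*M/(-2 + M) (g(M) = (2*M)/(-2 + M) = 2*M/(-2 + M))
y(Z) = -3/4 + Z
d = 25 (d = -5 + 30 = 25)
S(L) = -3/4 + L + 2*L/(-2 + L) (S(L) = (-3/4 + 2*L/(-2 + L)) + L = -3/4 + L + 2*L/(-2 + L))
O = 12091/92 (O = 105 + (6 - 3*25 + 4*25**2)/(4*(-2 + 25)) = 105 + (1/4)*(6 - 75 + 4*625)/23 = 105 + (1/4)*(1/23)*(6 - 75 + 2500) = 105 + (1/4)*(1/23)*2431 = 105 + 2431/92 = 12091/92 ≈ 131.42)
A(-3) - O = -3 - 1*12091/92 = -3 - 12091/92 = -12367/92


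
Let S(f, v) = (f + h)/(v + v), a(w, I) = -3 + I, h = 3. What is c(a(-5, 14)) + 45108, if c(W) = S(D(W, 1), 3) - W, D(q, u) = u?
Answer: 135293/3 ≈ 45098.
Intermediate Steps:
S(f, v) = (3 + f)/(2*v) (S(f, v) = (f + 3)/(v + v) = (3 + f)/((2*v)) = (3 + f)*(1/(2*v)) = (3 + f)/(2*v))
c(W) = ⅔ - W (c(W) = (½)*(3 + 1)/3 - W = (½)*(⅓)*4 - W = ⅔ - W)
c(a(-5, 14)) + 45108 = (⅔ - (-3 + 14)) + 45108 = (⅔ - 1*11) + 45108 = (⅔ - 11) + 45108 = -31/3 + 45108 = 135293/3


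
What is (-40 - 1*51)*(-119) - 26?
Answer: 10803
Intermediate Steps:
(-40 - 1*51)*(-119) - 26 = (-40 - 51)*(-119) - 26 = -91*(-119) - 26 = 10829 - 26 = 10803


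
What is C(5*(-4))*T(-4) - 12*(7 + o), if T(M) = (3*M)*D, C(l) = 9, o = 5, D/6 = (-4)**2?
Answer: -10512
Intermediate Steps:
D = 96 (D = 6*(-4)**2 = 6*16 = 96)
T(M) = 288*M (T(M) = (3*M)*96 = 288*M)
C(5*(-4))*T(-4) - 12*(7 + o) = 9*(288*(-4)) - 12*(7 + 5) = 9*(-1152) - 12*12 = -10368 - 1*144 = -10368 - 144 = -10512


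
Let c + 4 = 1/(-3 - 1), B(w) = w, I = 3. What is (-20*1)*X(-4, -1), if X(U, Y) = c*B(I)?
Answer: 255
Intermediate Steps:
c = -17/4 (c = -4 + 1/(-3 - 1) = -4 + 1/(-4) = -4 - ¼ = -17/4 ≈ -4.2500)
X(U, Y) = -51/4 (X(U, Y) = -17/4*3 = -51/4)
(-20*1)*X(-4, -1) = -20*1*(-51/4) = -20*(-51/4) = 255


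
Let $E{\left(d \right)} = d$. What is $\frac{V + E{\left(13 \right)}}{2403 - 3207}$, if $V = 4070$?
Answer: $- \frac{1361}{268} \approx -5.0784$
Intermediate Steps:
$\frac{V + E{\left(13 \right)}}{2403 - 3207} = \frac{4070 + 13}{2403 - 3207} = \frac{4083}{-804} = 4083 \left(- \frac{1}{804}\right) = - \frac{1361}{268}$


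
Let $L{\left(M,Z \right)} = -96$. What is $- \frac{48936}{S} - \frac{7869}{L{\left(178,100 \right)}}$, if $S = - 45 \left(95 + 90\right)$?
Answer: $\frac{7800809}{88800} \approx 87.847$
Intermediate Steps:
$S = -8325$ ($S = \left(-45\right) 185 = -8325$)
$- \frac{48936}{S} - \frac{7869}{L{\left(178,100 \right)}} = - \frac{48936}{-8325} - \frac{7869}{-96} = \left(-48936\right) \left(- \frac{1}{8325}\right) - - \frac{2623}{32} = \frac{16312}{2775} + \frac{2623}{32} = \frac{7800809}{88800}$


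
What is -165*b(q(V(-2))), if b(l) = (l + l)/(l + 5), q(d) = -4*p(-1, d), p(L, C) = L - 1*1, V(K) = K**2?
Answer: -2640/13 ≈ -203.08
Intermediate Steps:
p(L, C) = -1 + L (p(L, C) = L - 1 = -1 + L)
q(d) = 8 (q(d) = -4*(-1 - 1) = -4*(-2) = 8)
b(l) = 2*l/(5 + l) (b(l) = (2*l)/(5 + l) = 2*l/(5 + l))
-165*b(q(V(-2))) = -330*8/(5 + 8) = -330*8/13 = -165*16/13 = -2640/13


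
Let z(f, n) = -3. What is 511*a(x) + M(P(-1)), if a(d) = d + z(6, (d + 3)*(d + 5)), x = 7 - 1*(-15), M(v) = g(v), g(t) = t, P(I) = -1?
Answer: 9708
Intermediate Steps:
M(v) = v
x = 22 (x = 7 + 15 = 22)
a(d) = -3 + d (a(d) = d - 3 = -3 + d)
511*a(x) + M(P(-1)) = 511*(-3 + 22) - 1 = 511*19 - 1 = 9709 - 1 = 9708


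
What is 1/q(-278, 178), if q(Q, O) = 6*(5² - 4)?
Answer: 1/126 ≈ 0.0079365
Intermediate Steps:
q(Q, O) = 126 (q(Q, O) = 6*(25 - 4) = 6*21 = 126)
1/q(-278, 178) = 1/126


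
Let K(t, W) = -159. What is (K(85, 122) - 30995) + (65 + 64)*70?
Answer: -22124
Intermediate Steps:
(K(85, 122) - 30995) + (65 + 64)*70 = (-159 - 30995) + (65 + 64)*70 = -31154 + 129*70 = -31154 + 9030 = -22124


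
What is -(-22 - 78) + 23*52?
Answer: 1296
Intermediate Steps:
-(-22 - 78) + 23*52 = -1*(-100) + 1196 = 100 + 1196 = 1296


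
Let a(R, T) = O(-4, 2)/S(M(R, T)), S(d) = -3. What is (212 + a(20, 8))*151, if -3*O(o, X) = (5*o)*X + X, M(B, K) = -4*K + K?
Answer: 282370/9 ≈ 31374.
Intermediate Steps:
M(B, K) = -3*K
O(o, X) = -X/3 - 5*X*o/3 (O(o, X) = -((5*o)*X + X)/3 = -(5*X*o + X)/3 = -(X + 5*X*o)/3 = -X/3 - 5*X*o/3)
a(R, T) = -38/9 (a(R, T) = -1/3*2*(1 + 5*(-4))/(-3) = -1/3*2*(1 - 20)*(-1/3) = -1/3*2*(-19)*(-1/3) = (38/3)*(-1/3) = -38/9)
(212 + a(20, 8))*151 = (212 - 38/9)*151 = (1870/9)*151 = 282370/9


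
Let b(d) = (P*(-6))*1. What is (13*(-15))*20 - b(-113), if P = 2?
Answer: -3888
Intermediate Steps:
b(d) = -12 (b(d) = (2*(-6))*1 = -12*1 = -12)
(13*(-15))*20 - b(-113) = (13*(-15))*20 - 1*(-12) = -195*20 + 12 = -3900 + 12 = -3888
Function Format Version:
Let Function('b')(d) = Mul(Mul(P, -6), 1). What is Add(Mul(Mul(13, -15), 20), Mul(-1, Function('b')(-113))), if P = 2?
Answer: -3888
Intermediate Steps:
Function('b')(d) = -12 (Function('b')(d) = Mul(Mul(2, -6), 1) = Mul(-12, 1) = -12)
Add(Mul(Mul(13, -15), 20), Mul(-1, Function('b')(-113))) = Add(Mul(Mul(13, -15), 20), Mul(-1, -12)) = Add(Mul(-195, 20), 12) = Add(-3900, 12) = -3888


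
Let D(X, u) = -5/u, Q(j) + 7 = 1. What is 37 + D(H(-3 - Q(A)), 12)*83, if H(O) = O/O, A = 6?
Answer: 29/12 ≈ 2.4167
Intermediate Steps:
Q(j) = -6 (Q(j) = -7 + 1 = -6)
H(O) = 1
37 + D(H(-3 - Q(A)), 12)*83 = 37 - 5/12*83 = 37 - 415/12 = 29/12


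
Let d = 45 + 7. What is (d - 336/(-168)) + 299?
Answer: 353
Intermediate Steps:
d = 52
(d - 336/(-168)) + 299 = (52 - 336/(-168)) + 299 = (52 - 336*(-1/168)) + 299 = (52 + 2) + 299 = 54 + 299 = 353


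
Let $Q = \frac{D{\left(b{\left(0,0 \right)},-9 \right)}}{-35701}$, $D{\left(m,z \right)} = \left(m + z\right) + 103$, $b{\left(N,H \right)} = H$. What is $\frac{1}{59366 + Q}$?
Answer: $\frac{35701}{2119425472} \approx 1.6845 \cdot 10^{-5}$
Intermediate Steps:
$D{\left(m,z \right)} = 103 + m + z$
$Q = - \frac{94}{35701}$ ($Q = \frac{103 + 0 - 9}{-35701} = 94 \left(- \frac{1}{35701}\right) = - \frac{94}{35701} \approx -0.002633$)
$\frac{1}{59366 + Q} = \frac{1}{59366 - \frac{94}{35701}} = \frac{1}{\frac{2119425472}{35701}} = \frac{35701}{2119425472}$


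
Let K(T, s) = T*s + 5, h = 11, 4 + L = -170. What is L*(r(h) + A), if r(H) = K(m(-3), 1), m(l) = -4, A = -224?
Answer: 38802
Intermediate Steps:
L = -174 (L = -4 - 170 = -174)
K(T, s) = 5 + T*s
r(H) = 1 (r(H) = 5 - 4*1 = 5 - 4 = 1)
L*(r(h) + A) = -174*(1 - 224) = -174*(-223) = 38802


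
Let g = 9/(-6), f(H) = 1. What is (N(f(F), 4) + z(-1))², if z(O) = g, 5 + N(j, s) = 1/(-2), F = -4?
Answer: 49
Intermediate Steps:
N(j, s) = -11/2 (N(j, s) = -5 + 1/(-2) = -5 - ½ = -11/2)
g = -3/2 (g = 9*(-⅙) = -3/2 ≈ -1.5000)
z(O) = -3/2
(N(f(F), 4) + z(-1))² = (-11/2 - 3/2)² = (-7)² = 49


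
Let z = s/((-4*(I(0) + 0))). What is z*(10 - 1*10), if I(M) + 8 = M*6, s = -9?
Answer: 0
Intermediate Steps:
I(M) = -8 + 6*M (I(M) = -8 + M*6 = -8 + 6*M)
z = -9/32 (z = -9*(-1/(4*((-8 + 6*0) + 0))) = -9*(-1/(4*((-8 + 0) + 0))) = -9*(-1/(4*(-8 + 0))) = -9/((-4*(-8))) = -9/32 ≈ -0.28125)
z*(10 - 1*10) = -9*(10 - 1*10)/32 = -9*(10 - 10)/32 = -9/32*0 = 0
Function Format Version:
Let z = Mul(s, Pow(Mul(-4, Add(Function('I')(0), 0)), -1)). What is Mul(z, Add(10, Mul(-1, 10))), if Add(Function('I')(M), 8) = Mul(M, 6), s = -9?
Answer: 0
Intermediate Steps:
Function('I')(M) = Add(-8, Mul(6, M)) (Function('I')(M) = Add(-8, Mul(M, 6)) = Add(-8, Mul(6, M)))
z = Rational(-9, 32) (z = Mul(-9, Pow(Mul(-4, Add(Add(-8, Mul(6, 0)), 0)), -1)) = Mul(-9, Pow(Mul(-4, Add(Add(-8, 0), 0)), -1)) = Mul(-9, Pow(Mul(-4, Add(-8, 0)), -1)) = Mul(-9, Pow(Mul(-4, -8), -1)) = Mul(-9, Pow(32, -1)) = Mul(-9, Rational(1, 32)) = Rational(-9, 32) ≈ -0.28125)
Mul(z, Add(10, Mul(-1, 10))) = Mul(Rational(-9, 32), Add(10, Mul(-1, 10))) = Mul(Rational(-9, 32), Add(10, -10)) = Mul(Rational(-9, 32), 0) = 0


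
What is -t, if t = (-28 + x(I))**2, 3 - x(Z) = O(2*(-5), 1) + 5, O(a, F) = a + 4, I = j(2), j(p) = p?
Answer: -576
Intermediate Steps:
I = 2
O(a, F) = 4 + a
x(Z) = 4 (x(Z) = 3 - ((4 + 2*(-5)) + 5) = 3 - ((4 - 10) + 5) = 3 - (-6 + 5) = 3 - 1*(-1) = 3 + 1 = 4)
t = 576 (t = (-28 + 4)**2 = (-24)**2 = 576)
-t = -1*576 = -576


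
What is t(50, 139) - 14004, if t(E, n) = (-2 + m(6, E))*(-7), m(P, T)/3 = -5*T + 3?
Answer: -8803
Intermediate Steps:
m(P, T) = 9 - 15*T (m(P, T) = 3*(-5*T + 3) = 3*(3 - 5*T) = 9 - 15*T)
t(E, n) = -49 + 105*E (t(E, n) = (-2 + (9 - 15*E))*(-7) = (7 - 15*E)*(-7) = -49 + 105*E)
t(50, 139) - 14004 = (-49 + 105*50) - 14004 = (-49 + 5250) - 14004 = 5201 - 14004 = -8803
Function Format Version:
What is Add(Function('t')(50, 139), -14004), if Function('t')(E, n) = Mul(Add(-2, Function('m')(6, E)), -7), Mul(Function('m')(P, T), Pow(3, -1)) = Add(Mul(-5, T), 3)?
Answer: -8803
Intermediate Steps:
Function('m')(P, T) = Add(9, Mul(-15, T)) (Function('m')(P, T) = Mul(3, Add(Mul(-5, T), 3)) = Mul(3, Add(3, Mul(-5, T))) = Add(9, Mul(-15, T)))
Function('t')(E, n) = Add(-49, Mul(105, E)) (Function('t')(E, n) = Mul(Add(-2, Add(9, Mul(-15, E))), -7) = Mul(Add(7, Mul(-15, E)), -7) = Add(-49, Mul(105, E)))
Add(Function('t')(50, 139), -14004) = Add(Add(-49, Mul(105, 50)), -14004) = Add(Add(-49, 5250), -14004) = Add(5201, -14004) = -8803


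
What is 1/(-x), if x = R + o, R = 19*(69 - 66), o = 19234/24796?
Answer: -12398/716303 ≈ -0.017308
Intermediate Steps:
o = 9617/12398 (o = 19234*(1/24796) = 9617/12398 ≈ 0.77569)
R = 57 (R = 19*3 = 57)
x = 716303/12398 (x = 57 + 9617/12398 = 716303/12398 ≈ 57.776)
1/(-x) = 1/(-1*716303/12398) = 1/(-716303/12398) = -12398/716303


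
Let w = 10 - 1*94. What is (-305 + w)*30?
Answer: -11670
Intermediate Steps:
w = -84 (w = 10 - 94 = -84)
(-305 + w)*30 = (-305 - 84)*30 = -389*30 = -11670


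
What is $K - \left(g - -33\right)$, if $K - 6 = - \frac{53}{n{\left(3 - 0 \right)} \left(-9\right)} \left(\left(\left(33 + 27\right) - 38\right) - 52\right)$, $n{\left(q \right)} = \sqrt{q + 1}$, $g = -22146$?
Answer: $\frac{66092}{3} \approx 22031.0$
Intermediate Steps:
$n{\left(q \right)} = \sqrt{1 + q}$
$K = - \frac{247}{3}$ ($K = 6 + - \frac{53}{\sqrt{1 + \left(3 - 0\right)} \left(-9\right)} \left(\left(\left(33 + 27\right) - 38\right) - 52\right) = 6 + - \frac{53}{\sqrt{1 + \left(3 + 0\right)} \left(-9\right)} \left(\left(60 - 38\right) - 52\right) = 6 + - \frac{53}{\sqrt{1 + 3} \left(-9\right)} \left(22 - 52\right) = 6 + - \frac{53}{\sqrt{4} \left(-9\right)} \left(-30\right) = 6 + - \frac{53}{2 \left(-9\right)} \left(-30\right) = 6 + - \frac{53}{-18} \left(-30\right) = 6 + \left(-53\right) \left(- \frac{1}{18}\right) \left(-30\right) = 6 + \frac{53}{18} \left(-30\right) = 6 - \frac{265}{3} = - \frac{247}{3} \approx -82.333$)
$K - \left(g - -33\right) = - \frac{247}{3} - \left(-22146 - -33\right) = - \frac{247}{3} - \left(-22146 + 33\right) = - \frac{247}{3} - -22113 = - \frac{247}{3} + 22113 = \frac{66092}{3}$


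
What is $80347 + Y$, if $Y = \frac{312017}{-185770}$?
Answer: $\frac{14925750173}{185770} \approx 80345.0$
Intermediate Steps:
$Y = - \frac{312017}{185770}$ ($Y = 312017 \left(- \frac{1}{185770}\right) = - \frac{312017}{185770} \approx -1.6796$)
$80347 + Y = 80347 - \frac{312017}{185770} = \frac{14925750173}{185770}$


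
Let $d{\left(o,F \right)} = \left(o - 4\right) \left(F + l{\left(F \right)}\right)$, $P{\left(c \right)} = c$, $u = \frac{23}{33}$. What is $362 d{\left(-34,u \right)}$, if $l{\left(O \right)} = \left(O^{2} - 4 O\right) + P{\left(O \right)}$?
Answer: $\frac{13604684}{1089} \approx 12493.0$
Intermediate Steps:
$u = \frac{23}{33}$ ($u = 23 \cdot \frac{1}{33} = \frac{23}{33} \approx 0.69697$)
$l{\left(O \right)} = O^{2} - 3 O$ ($l{\left(O \right)} = \left(O^{2} - 4 O\right) + O = O^{2} - 3 O$)
$d{\left(o,F \right)} = \left(-4 + o\right) \left(F + F \left(-3 + F\right)\right)$ ($d{\left(o,F \right)} = \left(o - 4\right) \left(F + F \left(-3 + F\right)\right) = \left(-4 + o\right) \left(F + F \left(-3 + F\right)\right)$)
$362 d{\left(-34,u \right)} = 362 \frac{23 \left(8 - 34 - \frac{92}{33} - 34 \left(-3 + \frac{23}{33}\right)\right)}{33} = 362 \frac{23 \left(8 - 34 - \frac{92}{33} - - \frac{2584}{33}\right)}{33} = 362 \frac{23 \left(8 - 34 - \frac{92}{33} + \frac{2584}{33}\right)}{33} = 362 \cdot \frac{23}{33} \cdot \frac{1634}{33} = 362 \cdot \frac{37582}{1089} = \frac{13604684}{1089}$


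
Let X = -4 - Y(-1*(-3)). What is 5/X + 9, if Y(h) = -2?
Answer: 13/2 ≈ 6.5000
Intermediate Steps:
X = -2 (X = -4 - 1*(-2) = -4 + 2 = -2)
5/X + 9 = 5/(-2) + 9 = 5*(-½) + 9 = -5/2 + 9 = 13/2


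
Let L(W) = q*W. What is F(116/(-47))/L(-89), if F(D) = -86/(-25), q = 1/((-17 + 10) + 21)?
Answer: -1204/2225 ≈ -0.54112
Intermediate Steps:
q = 1/14 (q = 1/(-7 + 21) = 1/14 ≈ 0.071429)
L(W) = W/14
F(D) = 86/25 (F(D) = -86*(-1/25) = 86/25)
F(116/(-47))/L(-89) = 86/(25*(((1/14)*(-89)))) = 86/(25*(-89/14)) = (86/25)*(-14/89) = -1204/2225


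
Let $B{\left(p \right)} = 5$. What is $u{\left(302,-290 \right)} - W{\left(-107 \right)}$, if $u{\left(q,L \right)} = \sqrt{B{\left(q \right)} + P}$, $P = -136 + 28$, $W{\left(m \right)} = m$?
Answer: $107 + i \sqrt{103} \approx 107.0 + 10.149 i$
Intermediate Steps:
$P = -108$
$u{\left(q,L \right)} = i \sqrt{103}$ ($u{\left(q,L \right)} = \sqrt{5 - 108} = \sqrt{-103} = i \sqrt{103}$)
$u{\left(302,-290 \right)} - W{\left(-107 \right)} = i \sqrt{103} - -107 = i \sqrt{103} + 107 = 107 + i \sqrt{103}$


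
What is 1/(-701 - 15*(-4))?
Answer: -1/641 ≈ -0.0015601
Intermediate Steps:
1/(-701 - 15*(-4)) = 1/(-701 + 60) = 1/(-641) = -1/641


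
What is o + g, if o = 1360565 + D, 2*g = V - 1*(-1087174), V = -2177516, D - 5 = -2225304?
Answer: -1409905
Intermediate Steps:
D = -2225299 (D = 5 - 2225304 = -2225299)
g = -545171 (g = (-2177516 - 1*(-1087174))/2 = (-2177516 + 1087174)/2 = (1/2)*(-1090342) = -545171)
o = -864734 (o = 1360565 - 2225299 = -864734)
o + g = -864734 - 545171 = -1409905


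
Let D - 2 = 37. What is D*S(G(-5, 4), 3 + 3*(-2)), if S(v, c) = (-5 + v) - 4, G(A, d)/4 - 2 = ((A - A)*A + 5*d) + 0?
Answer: 3081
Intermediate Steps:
D = 39 (D = 2 + 37 = 39)
G(A, d) = 8 + 20*d (G(A, d) = 8 + 4*(((A - A)*A + 5*d) + 0) = 8 + 4*((0*A + 5*d) + 0) = 8 + 4*((0 + 5*d) + 0) = 8 + 4*(5*d + 0) = 8 + 4*(5*d) = 8 + 20*d)
S(v, c) = -9 + v
D*S(G(-5, 4), 3 + 3*(-2)) = 39*(-9 + (8 + 20*4)) = 39*(-9 + (8 + 80)) = 39*(-9 + 88) = 39*79 = 3081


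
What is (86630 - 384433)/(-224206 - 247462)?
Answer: 297803/471668 ≈ 0.63138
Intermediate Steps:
(86630 - 384433)/(-224206 - 247462) = -297803/(-471668) = -297803*(-1/471668) = 297803/471668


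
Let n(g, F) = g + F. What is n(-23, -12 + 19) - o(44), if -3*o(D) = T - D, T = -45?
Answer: -137/3 ≈ -45.667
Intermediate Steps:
n(g, F) = F + g
o(D) = 15 + D/3 (o(D) = -(-45 - D)/3 = 15 + D/3)
n(-23, -12 + 19) - o(44) = ((-12 + 19) - 23) - (15 + (⅓)*44) = (7 - 23) - (15 + 44/3) = -16 - 1*89/3 = -16 - 89/3 = -137/3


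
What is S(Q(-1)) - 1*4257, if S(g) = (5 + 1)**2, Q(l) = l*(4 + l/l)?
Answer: -4221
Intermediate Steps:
Q(l) = 5*l (Q(l) = l*(4 + 1) = l*5 = 5*l)
S(g) = 36 (S(g) = 6**2 = 36)
S(Q(-1)) - 1*4257 = 36 - 1*4257 = 36 - 4257 = -4221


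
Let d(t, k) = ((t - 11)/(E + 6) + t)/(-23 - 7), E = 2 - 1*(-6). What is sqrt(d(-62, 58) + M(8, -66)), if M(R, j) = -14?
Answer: I*sqrt(518595)/210 ≈ 3.4292*I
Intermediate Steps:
E = 8 (E = 2 + 6 = 8)
d(t, k) = 11/420 - t/28 (d(t, k) = ((t - 11)/(8 + 6) + t)/(-23 - 7) = ((-11 + t)/14 + t)/(-30) = ((-11 + t)*(1/14) + t)*(-1/30) = ((-11/14 + t/14) + t)*(-1/30) = (-11/14 + 15*t/14)*(-1/30) = 11/420 - t/28)
sqrt(d(-62, 58) + M(8, -66)) = sqrt((11/420 - 1/28*(-62)) - 14) = sqrt((11/420 + 31/14) - 14) = sqrt(941/420 - 14) = sqrt(-4939/420) = I*sqrt(518595)/210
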